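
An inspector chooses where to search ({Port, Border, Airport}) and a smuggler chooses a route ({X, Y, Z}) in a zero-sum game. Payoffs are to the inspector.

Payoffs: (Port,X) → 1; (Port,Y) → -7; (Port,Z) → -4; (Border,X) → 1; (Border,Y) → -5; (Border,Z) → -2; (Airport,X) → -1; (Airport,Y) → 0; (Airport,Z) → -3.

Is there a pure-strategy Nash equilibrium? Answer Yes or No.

Row minima: Port → -7, Border → -5, Airport → -3; maximin = -3.
Column maxima: X → 1, Y → 0, Z → -2; minimax = -2.
-3 ≠ -2, so no pure-strategy equilibrium exists.

No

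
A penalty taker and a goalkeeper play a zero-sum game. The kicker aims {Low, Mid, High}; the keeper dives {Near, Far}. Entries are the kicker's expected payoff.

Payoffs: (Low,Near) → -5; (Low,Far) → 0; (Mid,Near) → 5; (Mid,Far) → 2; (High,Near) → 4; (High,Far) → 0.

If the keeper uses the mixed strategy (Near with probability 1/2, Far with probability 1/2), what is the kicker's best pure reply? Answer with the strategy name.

Mid

Expected payoff of Low: (1/2)·(-5) + (1/2)·0 = -5/2.
Expected payoff of Mid: (1/2)·5 + (1/2)·2 = 7/2.
Expected payoff of High: (1/2)·4 + (1/2)·0 = 2.
The largest is 7/2, so the kicker's best response is Mid.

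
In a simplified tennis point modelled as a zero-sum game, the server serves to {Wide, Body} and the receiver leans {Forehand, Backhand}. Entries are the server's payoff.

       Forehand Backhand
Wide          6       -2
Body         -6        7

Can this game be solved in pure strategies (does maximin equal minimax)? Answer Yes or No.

No

Row minima: Wide → -2, Body → -6; maximin = -2.
Column maxima: Forehand → 6, Backhand → 7; minimax = 6.
-2 ≠ 6, so no pure-strategy equilibrium exists.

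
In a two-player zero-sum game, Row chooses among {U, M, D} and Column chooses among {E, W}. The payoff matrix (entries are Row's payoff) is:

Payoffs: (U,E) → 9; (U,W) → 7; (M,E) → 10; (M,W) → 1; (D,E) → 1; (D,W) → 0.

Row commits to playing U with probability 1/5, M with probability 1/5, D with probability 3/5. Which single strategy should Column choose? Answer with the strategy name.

If Column plays E, Row's expected payoff is (1/5)·9 + (1/5)·10 + (3/5)·1 = 22/5.
If Column plays W, Row's expected payoff is (1/5)·7 + (1/5)·1 + (3/5)·0 = 8/5.
Column minimizes Row's payoff; the smallest is 8/5, so the best response is W.

W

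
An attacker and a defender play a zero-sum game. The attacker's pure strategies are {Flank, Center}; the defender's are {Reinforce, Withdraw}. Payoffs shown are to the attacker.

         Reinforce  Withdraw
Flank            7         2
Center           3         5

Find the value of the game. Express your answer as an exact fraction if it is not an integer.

29/7

Row minima: Flank → 2, Center → 3; maximin = 3.
Column maxima: Reinforce → 7, Withdraw → 5; minimax = 5.
3 ≠ 5, so there is no saddle point; optimal play is mixed.
Let the attacker play Flank with probability p. Expected payoff against Reinforce: 7p + 3(1−p) = 4p + 3; against Withdraw: 2p + 5(1−p) = −3p + 5.
Setting these equal: 4p + 3 = −3p + 5 ⇒ 7p = 2 ⇒ p = 2/7, and the value is (4)·(2/7) + 3 = 29/7.
For the defender: with q = P(Reinforce), equating Flank's and Center's payoffs gives 5q + 2 = −2q + 5 ⇒ q = 3/7.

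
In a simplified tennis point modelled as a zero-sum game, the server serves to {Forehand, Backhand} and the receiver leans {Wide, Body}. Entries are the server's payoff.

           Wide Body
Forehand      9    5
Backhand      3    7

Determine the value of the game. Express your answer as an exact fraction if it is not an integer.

6

Row minima: Forehand → 5, Backhand → 3; maximin = 5.
Column maxima: Wide → 9, Body → 7; minimax = 7.
5 ≠ 7, so there is no saddle point; optimal play is mixed.
Let the server play Forehand with probability p. Expected payoff against Wide: 9p + 3(1−p) = 6p + 3; against Body: 5p + 7(1−p) = −2p + 7.
Setting these equal: 6p + 3 = −2p + 7 ⇒ 8p = 4 ⇒ p = 1/2, and the value is (6)·(1/2) + 3 = 6.
For the receiver: with q = P(Wide), equating Forehand's and Backhand's payoffs gives 4q + 5 = −4q + 7 ⇒ q = 1/4.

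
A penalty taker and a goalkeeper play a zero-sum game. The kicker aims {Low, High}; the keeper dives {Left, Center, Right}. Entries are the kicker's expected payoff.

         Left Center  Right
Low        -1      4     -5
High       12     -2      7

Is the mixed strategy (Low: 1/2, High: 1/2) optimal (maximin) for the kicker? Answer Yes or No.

Yes

Against Left this mix gives (1/2)·(-1) + (1/2)·12 = 11/2.
Against Center this mix gives (1/2)·4 + (1/2)·(-2) = 1.
Against Right this mix gives (1/2)·(-5) + (1/2)·7 = 1.
All of the keeper's active replies (Center, Right) yield 1, and no column does worse for the kicker. The mix makes the keeper indifferent and guarantees 1, so it is optimal.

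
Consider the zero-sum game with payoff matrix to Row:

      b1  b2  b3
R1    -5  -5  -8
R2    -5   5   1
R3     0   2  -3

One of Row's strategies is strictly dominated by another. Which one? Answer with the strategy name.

R3 gives a strictly higher payoff than R1 against every column: 0 > -5, 2 > -5, -3 > -8.
So R1 is strictly dominated and Row never plays it.

R1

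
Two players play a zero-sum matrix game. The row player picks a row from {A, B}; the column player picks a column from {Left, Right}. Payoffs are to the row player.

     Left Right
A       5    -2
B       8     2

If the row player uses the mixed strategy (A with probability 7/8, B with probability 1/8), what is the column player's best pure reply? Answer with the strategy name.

Right

If the column player plays Left, the row player's expected payoff is (7/8)·5 + (1/8)·8 = 43/8.
If the column player plays Right, the row player's expected payoff is (7/8)·(-2) + (1/8)·2 = -3/2.
The column player minimizes the row player's payoff; the smallest is -3/2, so the best response is Right.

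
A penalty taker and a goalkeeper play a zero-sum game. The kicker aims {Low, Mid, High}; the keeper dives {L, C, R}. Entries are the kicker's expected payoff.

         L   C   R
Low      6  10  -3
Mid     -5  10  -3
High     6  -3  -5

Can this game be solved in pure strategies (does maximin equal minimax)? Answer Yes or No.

Yes

Row minima: Low → -3, Mid → -5, High → -5; maximin = -3.
Column maxima: L → 6, C → 10, R → -3; minimax = -3.
maximin = minimax = -3, so a saddle point exists.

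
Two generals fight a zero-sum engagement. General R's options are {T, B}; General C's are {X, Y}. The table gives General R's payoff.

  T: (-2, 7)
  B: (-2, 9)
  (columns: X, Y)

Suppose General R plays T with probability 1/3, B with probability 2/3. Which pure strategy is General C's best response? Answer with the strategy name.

X

If General C plays X, General R's expected payoff is (1/3)·(-2) + (2/3)·(-2) = -2.
If General C plays Y, General R's expected payoff is (1/3)·7 + (2/3)·9 = 25/3.
General C minimizes General R's payoff; the smallest is -2, so the best response is X.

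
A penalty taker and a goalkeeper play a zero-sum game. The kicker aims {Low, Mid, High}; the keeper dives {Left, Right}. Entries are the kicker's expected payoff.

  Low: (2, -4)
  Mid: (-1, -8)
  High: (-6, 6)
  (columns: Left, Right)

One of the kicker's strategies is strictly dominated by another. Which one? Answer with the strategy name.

Mid

Low gives a strictly higher payoff than Mid against every column: 2 > -1, -4 > -8.
So Mid is strictly dominated and the kicker never plays it.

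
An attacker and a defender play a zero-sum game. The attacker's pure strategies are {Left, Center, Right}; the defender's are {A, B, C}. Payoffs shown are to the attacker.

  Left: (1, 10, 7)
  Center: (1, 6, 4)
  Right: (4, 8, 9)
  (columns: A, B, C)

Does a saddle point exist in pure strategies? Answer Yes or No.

Yes

Row minima: Left → 1, Center → 1, Right → 4; maximin = 4.
Column maxima: A → 4, B → 10, C → 9; minimax = 4.
maximin = minimax = 4, so a saddle point exists.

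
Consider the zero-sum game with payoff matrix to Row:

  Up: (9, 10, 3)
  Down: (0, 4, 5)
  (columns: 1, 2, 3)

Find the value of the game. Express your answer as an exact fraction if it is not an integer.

Row minima: Up → 3, Down → 0; maximin = 3.
Column maxima: 1 → 9, 2 → 10, 3 → 5; minimax = 5.
3 ≠ 5, so there is no saddle point; optimal play is mixed.
2 is strictly dominated by 1 (it gives Row strictly more in every row), so Column never plays it.
On the remaining 2×2 (Up, Down vs 1, 3):
Let Row play Up with probability p. Expected payoff against 1: 9p + 0(1−p) = 9p; against 3: 3p + 5(1−p) = −2p + 5.
Setting these equal: 9p = −2p + 5 ⇒ 11p = 5 ⇒ p = 5/11, and the value is (9)·(5/11) = 45/11.
For Column: with q = P(1), equating Up's and Down's payoffs gives 6q + 3 = −5q + 5 ⇒ q = 2/11.

45/11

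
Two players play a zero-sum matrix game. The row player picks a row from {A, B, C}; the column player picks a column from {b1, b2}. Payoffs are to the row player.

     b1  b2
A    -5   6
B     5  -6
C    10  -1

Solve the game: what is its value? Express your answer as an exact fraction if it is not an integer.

Row minima: A → -5, B → -6, C → -1; maximin = -1.
Column maxima: b1 → 10, b2 → 6; minimax = 6.
-1 ≠ 6, so there is no saddle point; optimal play is mixed.
B is strictly dominated by C, so the row player never plays it.
On the remaining 2×2 (A, C vs b1, b2):
Let the row player play A with probability p. Expected payoff against b1: (-5)p + 10(1−p) = −15p + 10; against b2: 6p + (-1)(1−p) = 7p − 1.
Setting these equal: −15p + 10 = 7p − 1 ⇒ −22p = -11 ⇒ p = 1/2, and the value is (-15)·(1/2) + 10 = 5/2.
For the column player: with q = P(b1), equating A's and C's payoffs gives −11q + 6 = 11q − 1 ⇒ q = 7/22.

5/2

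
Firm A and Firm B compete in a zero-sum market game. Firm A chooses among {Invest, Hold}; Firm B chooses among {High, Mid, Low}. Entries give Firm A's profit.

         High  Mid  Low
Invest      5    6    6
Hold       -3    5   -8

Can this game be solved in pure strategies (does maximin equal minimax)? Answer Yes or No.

Row minima: Invest → 5, Hold → -8; maximin = 5.
Column maxima: High → 5, Mid → 6, Low → 6; minimax = 5.
maximin = minimax = 5, so a saddle point exists.

Yes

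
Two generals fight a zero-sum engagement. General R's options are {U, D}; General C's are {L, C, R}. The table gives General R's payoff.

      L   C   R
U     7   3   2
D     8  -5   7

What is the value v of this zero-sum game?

Row minima: U → 2, D → -5; maximin = 2.
Column maxima: L → 8, C → 3, R → 7; minimax = 3.
2 ≠ 3, so there is no saddle point; optimal play is mixed.
L is strictly dominated by C (it gives General R strictly more in every row), so General C never plays it.
On the remaining 2×2 (U, D vs C, R):
Let General R play U with probability p. Expected payoff against C: 3p + (-5)(1−p) = 8p − 5; against R: 2p + 7(1−p) = −5p + 7.
Setting these equal: 8p − 5 = −5p + 7 ⇒ 13p = 12 ⇒ p = 12/13, and the value is (8)·(12/13) − 5 = 31/13.
For General C: with q = P(C), equating U's and D's payoffs gives q + 2 = −12q + 7 ⇒ q = 5/13.

31/13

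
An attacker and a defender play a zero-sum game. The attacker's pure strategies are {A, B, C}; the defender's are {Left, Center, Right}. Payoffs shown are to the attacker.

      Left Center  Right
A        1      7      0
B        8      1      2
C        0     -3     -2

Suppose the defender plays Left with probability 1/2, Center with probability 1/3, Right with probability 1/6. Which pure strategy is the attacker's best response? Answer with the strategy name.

B

Expected payoff of A: (1/2)·1 + (1/3)·7 + (1/6)·0 = 17/6.
Expected payoff of B: (1/2)·8 + (1/3)·1 + (1/6)·2 = 14/3.
Expected payoff of C: (1/2)·0 + (1/3)·(-3) + (1/6)·(-2) = -4/3.
The largest is 14/3, so the attacker's best response is B.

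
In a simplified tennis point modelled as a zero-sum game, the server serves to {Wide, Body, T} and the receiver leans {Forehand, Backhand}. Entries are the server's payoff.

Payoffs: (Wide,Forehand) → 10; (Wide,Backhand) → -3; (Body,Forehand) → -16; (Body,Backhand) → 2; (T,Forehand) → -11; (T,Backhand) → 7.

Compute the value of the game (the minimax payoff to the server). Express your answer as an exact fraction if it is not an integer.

Row minima: Wide → -3, Body → -16, T → -11; maximin = -3.
Column maxima: Forehand → 10, Backhand → 7; minimax = 7.
-3 ≠ 7, so there is no saddle point; optimal play is mixed.
Body is strictly dominated by T, so the server never plays it.
On the remaining 2×2 (Wide, T vs Forehand, Backhand):
Let the server play Wide with probability p. Expected payoff against Forehand: 10p + (-11)(1−p) = 21p − 11; against Backhand: (-3)p + 7(1−p) = −10p + 7.
Setting these equal: 21p − 11 = −10p + 7 ⇒ 31p = 18 ⇒ p = 18/31, and the value is (21)·(18/31) − 11 = 37/31.
For the receiver: with q = P(Forehand), equating Wide's and T's payoffs gives 13q − 3 = −18q + 7 ⇒ q = 10/31.

37/31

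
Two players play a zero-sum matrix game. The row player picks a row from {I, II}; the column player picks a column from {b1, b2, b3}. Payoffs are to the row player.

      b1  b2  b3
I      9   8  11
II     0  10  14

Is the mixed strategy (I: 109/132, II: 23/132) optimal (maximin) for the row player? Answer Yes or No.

No

Against b1 this mix gives (109/132)·9 + (23/132)·0 = 327/44.
Against b2 this mix gives (109/132)·8 + (23/132)·10 = 551/66.
Against b3 this mix gives (109/132)·11 + (23/132)·14 = 507/44.
The column player will play b1, holding the row player to 327/44. Shifting weight toward the row that does better against b1 would raise this floor (the equalizing mix achieves 90/11 against both b1 and b2), so the proposed strategy is not optimal.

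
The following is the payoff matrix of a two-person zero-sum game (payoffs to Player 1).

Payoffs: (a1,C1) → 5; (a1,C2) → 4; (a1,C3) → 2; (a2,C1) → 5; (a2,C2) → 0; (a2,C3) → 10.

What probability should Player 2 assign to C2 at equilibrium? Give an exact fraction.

Row minima: a1 → 2, a2 → 0; maximin = 2.
Column maxima: C1 → 5, C2 → 4, C3 → 10; minimax = 4.
2 ≠ 4, so there is no saddle point; optimal play is mixed.
C1 is strictly dominated by C2 (it gives Player 1 strictly more in every row), so Player 2 never plays it.
On the remaining 2×2 (a1, a2 vs C2, C3):
Let Player 1 play a1 with probability p. Expected payoff against C2: 4p + 0(1−p) = 4p; against C3: 2p + 10(1−p) = −8p + 10.
Setting these equal: 4p = −8p + 10 ⇒ 12p = 10 ⇒ p = 5/6, and the value is (4)·(5/6) = 10/3.
For Player 2: with q = P(C2), equating a1's and a2's payoffs gives 2q + 2 = −10q + 10 ⇒ q = 2/3.

2/3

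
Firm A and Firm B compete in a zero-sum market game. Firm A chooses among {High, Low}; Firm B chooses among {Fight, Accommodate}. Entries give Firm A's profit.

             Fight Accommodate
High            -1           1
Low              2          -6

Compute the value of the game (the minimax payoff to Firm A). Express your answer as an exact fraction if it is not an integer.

Row minima: High → -1, Low → -6; maximin = -1.
Column maxima: Fight → 2, Accommodate → 1; minimax = 1.
-1 ≠ 1, so there is no saddle point; optimal play is mixed.
Let Firm A play High with probability p. Expected payoff against Fight: (-1)p + 2(1−p) = −3p + 2; against Accommodate: 1p + (-6)(1−p) = 7p − 6.
Setting these equal: −3p + 2 = 7p − 6 ⇒ −10p = -8 ⇒ p = 4/5, and the value is (-3)·(4/5) + 2 = -2/5.
For Firm B: with q = P(Fight), equating High's and Low's payoffs gives −2q + 1 = 8q − 6 ⇒ q = 7/10.

-2/5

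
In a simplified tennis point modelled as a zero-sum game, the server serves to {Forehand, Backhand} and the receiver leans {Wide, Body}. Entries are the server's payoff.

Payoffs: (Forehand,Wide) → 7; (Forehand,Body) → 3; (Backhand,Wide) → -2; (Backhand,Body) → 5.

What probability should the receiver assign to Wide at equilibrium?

2/11

Row minima: Forehand → 3, Backhand → -2; maximin = 3.
Column maxima: Wide → 7, Body → 5; minimax = 5.
3 ≠ 5, so there is no saddle point; optimal play is mixed.
Let the server play Forehand with probability p. Expected payoff against Wide: 7p + (-2)(1−p) = 9p − 2; against Body: 3p + 5(1−p) = −2p + 5.
Setting these equal: 9p − 2 = −2p + 5 ⇒ 11p = 7 ⇒ p = 7/11, and the value is (9)·(7/11) − 2 = 41/11.
For the receiver: with q = P(Wide), equating Forehand's and Backhand's payoffs gives 4q + 3 = −7q + 5 ⇒ q = 2/11.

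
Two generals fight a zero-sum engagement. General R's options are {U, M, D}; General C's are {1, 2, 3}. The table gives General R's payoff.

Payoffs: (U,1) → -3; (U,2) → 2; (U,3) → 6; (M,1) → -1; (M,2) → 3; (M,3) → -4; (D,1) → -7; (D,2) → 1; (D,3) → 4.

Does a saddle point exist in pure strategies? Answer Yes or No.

Row minima: U → -3, M → -4, D → -7; maximin = -3.
Column maxima: 1 → -1, 2 → 3, 3 → 6; minimax = -1.
-3 ≠ -1, so no pure-strategy equilibrium exists.

No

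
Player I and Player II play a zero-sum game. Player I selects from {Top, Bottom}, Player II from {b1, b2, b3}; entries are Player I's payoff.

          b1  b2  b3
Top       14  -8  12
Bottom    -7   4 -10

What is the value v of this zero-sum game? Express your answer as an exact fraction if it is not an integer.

Row minima: Top → -8, Bottom → -10; maximin = -8.
Column maxima: b1 → 14, b2 → 4, b3 → 12; minimax = 4.
-8 ≠ 4, so there is no saddle point; optimal play is mixed.
b1 is strictly dominated by b3 (it gives Player I strictly more in every row), so Player II never plays it.
On the remaining 2×2 (Top, Bottom vs b2, b3):
Let Player I play Top with probability p. Expected payoff against b2: (-8)p + 4(1−p) = −12p + 4; against b3: 12p + (-10)(1−p) = 22p − 10.
Setting these equal: −12p + 4 = 22p − 10 ⇒ −34p = -14 ⇒ p = 7/17, and the value is (-12)·(7/17) + 4 = -16/17.
For Player II: with q = P(b2), equating Top's and Bottom's payoffs gives −20q + 12 = 14q − 10 ⇒ q = 11/17.

-16/17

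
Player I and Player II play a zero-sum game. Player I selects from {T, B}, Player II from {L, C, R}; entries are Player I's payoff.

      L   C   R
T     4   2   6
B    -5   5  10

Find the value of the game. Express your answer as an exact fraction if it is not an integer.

Row minima: T → 2, B → -5; maximin = 2.
Column maxima: L → 4, C → 5, R → 10; minimax = 4.
2 ≠ 4, so there is no saddle point; optimal play is mixed.
R is strictly dominated by L (it gives Player I strictly more in every row), so Player II never plays it.
On the remaining 2×2 (T, B vs L, C):
Let Player I play T with probability p. Expected payoff against L: 4p + (-5)(1−p) = 9p − 5; against C: 2p + 5(1−p) = −3p + 5.
Setting these equal: 9p − 5 = −3p + 5 ⇒ 12p = 10 ⇒ p = 5/6, and the value is (9)·(5/6) − 5 = 5/2.
For Player II: with q = P(L), equating T's and B's payoffs gives 2q + 2 = −10q + 5 ⇒ q = 1/4.

5/2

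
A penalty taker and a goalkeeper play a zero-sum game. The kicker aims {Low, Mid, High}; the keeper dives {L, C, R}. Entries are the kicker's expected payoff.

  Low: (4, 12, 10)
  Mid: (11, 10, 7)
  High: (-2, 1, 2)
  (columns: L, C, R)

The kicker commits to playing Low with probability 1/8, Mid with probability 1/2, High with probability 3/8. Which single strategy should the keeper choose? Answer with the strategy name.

L

If the keeper plays L, the kicker's expected payoff is (1/8)·4 + (1/2)·11 + (3/8)·(-2) = 21/4.
If the keeper plays C, the kicker's expected payoff is (1/8)·12 + (1/2)·10 + (3/8)·1 = 55/8.
If the keeper plays R, the kicker's expected payoff is (1/8)·10 + (1/2)·7 + (3/8)·2 = 11/2.
The keeper minimizes the kicker's payoff; the smallest is 21/4, so the best response is L.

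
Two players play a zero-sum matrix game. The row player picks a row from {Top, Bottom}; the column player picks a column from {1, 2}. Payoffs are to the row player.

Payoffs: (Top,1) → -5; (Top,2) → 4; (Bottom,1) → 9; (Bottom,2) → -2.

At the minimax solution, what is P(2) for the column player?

7/10

Row minima: Top → -5, Bottom → -2; maximin = -2.
Column maxima: 1 → 9, 2 → 4; minimax = 4.
-2 ≠ 4, so there is no saddle point; optimal play is mixed.
Let the row player play Top with probability p. Expected payoff against 1: (-5)p + 9(1−p) = −14p + 9; against 2: 4p + (-2)(1−p) = 6p − 2.
Setting these equal: −14p + 9 = 6p − 2 ⇒ −20p = -11 ⇒ p = 11/20, and the value is (-14)·(11/20) + 9 = 13/10.
For the column player: with q = P(1), equating Top's and Bottom's payoffs gives −9q + 4 = 11q − 2 ⇒ q = 3/10.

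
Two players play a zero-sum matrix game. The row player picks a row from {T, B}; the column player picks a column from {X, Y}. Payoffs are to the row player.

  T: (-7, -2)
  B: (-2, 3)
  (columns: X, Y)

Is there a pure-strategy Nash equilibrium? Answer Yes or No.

Yes

Row minima: T → -7, B → -2; maximin = -2.
Column maxima: X → -2, Y → 3; minimax = -2.
maximin = minimax = -2, so a saddle point exists.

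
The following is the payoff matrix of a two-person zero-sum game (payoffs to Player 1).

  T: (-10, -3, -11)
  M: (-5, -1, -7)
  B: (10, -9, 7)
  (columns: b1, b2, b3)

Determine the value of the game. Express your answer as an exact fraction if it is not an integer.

-35/11

Row minima: T → -11, M → -7, B → -9; maximin = -7.
Column maxima: b1 → 10, b2 → -1, b3 → 7; minimax = -1.
-7 ≠ -1, so there is no saddle point; optimal play is mixed.
T is strictly dominated by M, so Player 1 never plays it.
b1 is strictly dominated by b3 (it gives Player 1 strictly more in every row), so Player 2 never plays it.
On the remaining 2×2 (M, B vs b2, b3):
Let Player 1 play M with probability p. Expected payoff against b2: (-1)p + (-9)(1−p) = 8p − 9; against b3: (-7)p + 7(1−p) = −14p + 7.
Setting these equal: 8p − 9 = −14p + 7 ⇒ 22p = 16 ⇒ p = 8/11, and the value is (8)·(8/11) − 9 = -35/11.
For Player 2: with q = P(b2), equating M's and B's payoffs gives 6q − 7 = −16q + 7 ⇒ q = 7/11.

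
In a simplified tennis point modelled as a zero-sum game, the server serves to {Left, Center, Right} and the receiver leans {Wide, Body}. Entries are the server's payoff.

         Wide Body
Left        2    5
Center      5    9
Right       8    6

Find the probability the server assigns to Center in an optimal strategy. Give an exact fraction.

1/3

Row minima: Left → 2, Center → 5, Right → 6; maximin = 6.
Column maxima: Wide → 8, Body → 9; minimax = 8.
6 ≠ 8, so there is no saddle point; optimal play is mixed.
Left is strictly dominated by Center, so the server never plays it.
On the remaining 2×2 (Center, Right vs Wide, Body):
Let the server play Center with probability p. Expected payoff against Wide: 5p + 8(1−p) = −3p + 8; against Body: 9p + 6(1−p) = 3p + 6.
Setting these equal: −3p + 8 = 3p + 6 ⇒ −6p = -2 ⇒ p = 1/3, and the value is (-3)·(1/3) + 8 = 7.
For the receiver: with q = P(Wide), equating Center's and Right's payoffs gives −4q + 9 = 2q + 6 ⇒ q = 1/2.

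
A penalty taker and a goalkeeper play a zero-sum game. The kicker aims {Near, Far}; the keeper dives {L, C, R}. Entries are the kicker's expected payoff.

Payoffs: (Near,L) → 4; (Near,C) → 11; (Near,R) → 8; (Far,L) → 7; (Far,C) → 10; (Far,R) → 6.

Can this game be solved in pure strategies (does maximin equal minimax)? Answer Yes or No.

No

Row minima: Near → 4, Far → 6; maximin = 6.
Column maxima: L → 7, C → 11, R → 8; minimax = 7.
6 ≠ 7, so no pure-strategy equilibrium exists.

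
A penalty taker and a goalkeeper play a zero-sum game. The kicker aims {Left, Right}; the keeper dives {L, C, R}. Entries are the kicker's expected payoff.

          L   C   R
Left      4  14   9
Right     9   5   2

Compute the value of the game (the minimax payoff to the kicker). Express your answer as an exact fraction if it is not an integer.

Row minima: Left → 4, Right → 2; maximin = 4.
Column maxima: L → 9, C → 14, R → 9; minimax = 9.
4 ≠ 9, so there is no saddle point; optimal play is mixed.
C is strictly dominated by R (it gives the kicker strictly more in every row), so the keeper never plays it.
On the remaining 2×2 (Left, Right vs L, R):
Let the kicker play Left with probability p. Expected payoff against L: 4p + 9(1−p) = −5p + 9; against R: 9p + 2(1−p) = 7p + 2.
Setting these equal: −5p + 9 = 7p + 2 ⇒ −12p = -7 ⇒ p = 7/12, and the value is (-5)·(7/12) + 9 = 73/12.
For the keeper: with q = P(L), equating Left's and Right's payoffs gives −5q + 9 = 7q + 2 ⇒ q = 7/12.

73/12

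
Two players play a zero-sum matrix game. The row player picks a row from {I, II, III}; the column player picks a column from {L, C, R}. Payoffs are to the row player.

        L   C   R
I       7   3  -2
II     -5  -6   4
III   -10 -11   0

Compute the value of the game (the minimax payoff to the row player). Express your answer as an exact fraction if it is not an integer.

Row minima: I → -2, II → -6, III → -11; maximin = -2.
Column maxima: L → 7, C → 3, R → 4; minimax = 3.
-2 ≠ 3, so there is no saddle point; optimal play is mixed.
III is strictly dominated by II, so the row player never plays it.
L is strictly dominated by C (it gives the row player strictly more in every row), so the column player never plays it.
On the remaining 2×2 (I, II vs C, R):
Let the row player play I with probability p. Expected payoff against C: 3p + (-6)(1−p) = 9p − 6; against R: (-2)p + 4(1−p) = −6p + 4.
Setting these equal: 9p − 6 = −6p + 4 ⇒ 15p = 10 ⇒ p = 2/3, and the value is (9)·(2/3) − 6 = 0.
For the column player: with q = P(C), equating I's and II's payoffs gives 5q − 2 = −10q + 4 ⇒ q = 2/5.

0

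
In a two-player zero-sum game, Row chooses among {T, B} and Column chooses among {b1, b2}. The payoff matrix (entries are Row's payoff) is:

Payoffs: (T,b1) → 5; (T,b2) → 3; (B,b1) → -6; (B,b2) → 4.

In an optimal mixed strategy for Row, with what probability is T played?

5/6

Row minima: T → 3, B → -6; maximin = 3.
Column maxima: b1 → 5, b2 → 4; minimax = 4.
3 ≠ 4, so there is no saddle point; optimal play is mixed.
Let Row play T with probability p. Expected payoff against b1: 5p + (-6)(1−p) = 11p − 6; against b2: 3p + 4(1−p) = −p + 4.
Setting these equal: 11p − 6 = −p + 4 ⇒ 12p = 10 ⇒ p = 5/6, and the value is (11)·(5/6) − 6 = 19/6.
For Column: with q = P(b1), equating T's and B's payoffs gives 2q + 3 = −10q + 4 ⇒ q = 1/12.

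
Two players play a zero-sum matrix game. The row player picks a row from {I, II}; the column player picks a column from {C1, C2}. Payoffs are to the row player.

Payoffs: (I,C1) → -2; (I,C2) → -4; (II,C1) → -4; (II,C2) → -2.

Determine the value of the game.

Row minima: I → -4, II → -4; maximin = -4.
Column maxima: C1 → -2, C2 → -2; minimax = -2.
-4 ≠ -2, so there is no saddle point; optimal play is mixed.
Let the row player play I with probability p. Expected payoff against C1: (-2)p + (-4)(1−p) = 2p − 4; against C2: (-4)p + (-2)(1−p) = −2p − 2.
Setting these equal: 2p − 4 = −2p − 2 ⇒ 4p = 2 ⇒ p = 1/2, and the value is (2)·(1/2) − 4 = -3.
For the column player: with q = P(C1), equating I's and II's payoffs gives 2q − 4 = −2q − 2 ⇒ q = 1/2.

-3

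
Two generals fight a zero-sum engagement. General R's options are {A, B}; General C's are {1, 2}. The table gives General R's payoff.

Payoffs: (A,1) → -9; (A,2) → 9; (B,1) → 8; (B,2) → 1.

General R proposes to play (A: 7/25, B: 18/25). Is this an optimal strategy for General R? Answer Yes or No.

Yes

Against 1 this mix gives (7/25)·(-9) + (18/25)·8 = 81/25.
Against 2 this mix gives (7/25)·9 + (18/25)·1 = 81/25.
All of General C's active replies (1, 2) yield 81/25, and no column does worse for General R. The mix makes General C indifferent and guarantees 81/25, so it is optimal.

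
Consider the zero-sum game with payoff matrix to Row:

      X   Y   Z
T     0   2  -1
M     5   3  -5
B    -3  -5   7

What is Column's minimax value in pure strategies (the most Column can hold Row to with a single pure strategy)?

3

Column maxima: X → 5, Y → 3, Z → 7.
The smallest of these is 3.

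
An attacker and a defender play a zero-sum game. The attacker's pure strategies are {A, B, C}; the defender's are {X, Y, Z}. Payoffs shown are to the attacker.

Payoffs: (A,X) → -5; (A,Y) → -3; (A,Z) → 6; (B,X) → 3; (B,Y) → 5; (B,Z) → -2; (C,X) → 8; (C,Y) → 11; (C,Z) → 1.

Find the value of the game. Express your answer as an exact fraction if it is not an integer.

53/18

Row minima: A → -5, B → -2, C → 1; maximin = 1.
Column maxima: X → 8, Y → 11, Z → 6; minimax = 6.
1 ≠ 6, so there is no saddle point; optimal play is mixed.
B is strictly dominated by C, so the attacker never plays it.
Y is strictly dominated by X (it gives the attacker strictly more in every row), so the defender never plays it.
On the remaining 2×2 (A, C vs X, Z):
Let the attacker play A with probability p. Expected payoff against X: (-5)p + 8(1−p) = −13p + 8; against Z: 6p + 1(1−p) = 5p + 1.
Setting these equal: −13p + 8 = 5p + 1 ⇒ −18p = -7 ⇒ p = 7/18, and the value is (-13)·(7/18) + 8 = 53/18.
For the defender: with q = P(X), equating A's and C's payoffs gives −11q + 6 = 7q + 1 ⇒ q = 5/18.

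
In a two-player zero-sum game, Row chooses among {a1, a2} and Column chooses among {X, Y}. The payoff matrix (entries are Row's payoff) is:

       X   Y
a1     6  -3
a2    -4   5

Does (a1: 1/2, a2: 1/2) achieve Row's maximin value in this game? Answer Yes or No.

Against X this mix gives (1/2)·6 + (1/2)·(-4) = 1.
Against Y this mix gives (1/2)·(-3) + (1/2)·5 = 1.
All of Column's active replies (X, Y) yield 1, and no column does worse for Row. The mix makes Column indifferent and guarantees 1, so it is optimal.

Yes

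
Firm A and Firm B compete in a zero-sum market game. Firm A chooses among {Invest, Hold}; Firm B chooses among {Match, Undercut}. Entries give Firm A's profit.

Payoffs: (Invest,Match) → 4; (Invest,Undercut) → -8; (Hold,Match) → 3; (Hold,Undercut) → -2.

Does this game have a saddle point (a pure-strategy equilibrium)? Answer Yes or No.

Yes

Row minima: Invest → -8, Hold → -2; maximin = -2.
Column maxima: Match → 4, Undercut → -2; minimax = -2.
maximin = minimax = -2, so a saddle point exists.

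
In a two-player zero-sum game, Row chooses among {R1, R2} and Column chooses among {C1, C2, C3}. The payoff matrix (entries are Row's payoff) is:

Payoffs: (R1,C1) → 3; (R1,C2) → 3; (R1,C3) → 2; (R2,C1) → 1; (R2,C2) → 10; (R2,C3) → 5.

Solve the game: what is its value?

13/5

Row minima: R1 → 2, R2 → 1; maximin = 2.
Column maxima: C1 → 3, C2 → 10, C3 → 5; minimax = 3.
2 ≠ 3, so there is no saddle point; optimal play is mixed.
C2 is strictly dominated by C3 (it gives Row strictly more in every row), so Column never plays it.
On the remaining 2×2 (R1, R2 vs C1, C3):
Let Row play R1 with probability p. Expected payoff against C1: 3p + 1(1−p) = 2p + 1; against C3: 2p + 5(1−p) = −3p + 5.
Setting these equal: 2p + 1 = −3p + 5 ⇒ 5p = 4 ⇒ p = 4/5, and the value is (2)·(4/5) + 1 = 13/5.
For Column: with q = P(C1), equating R1's and R2's payoffs gives q + 2 = −4q + 5 ⇒ q = 3/5.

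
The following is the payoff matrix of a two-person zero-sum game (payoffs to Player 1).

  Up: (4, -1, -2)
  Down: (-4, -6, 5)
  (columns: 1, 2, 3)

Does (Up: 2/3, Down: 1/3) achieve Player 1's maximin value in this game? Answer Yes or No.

Against 1 this mix gives (2/3)·4 + (1/3)·(-4) = 4/3.
Against 2 this mix gives (2/3)·(-1) + (1/3)·(-6) = -8/3.
Against 3 this mix gives (2/3)·(-2) + (1/3)·5 = 1/3.
Player 2 will play 2, holding Player 1 to -8/3. Shifting weight toward the row that does better against 2 would raise this floor (the equalizing mix achieves -17/12 against both 2 and 3), so the proposed strategy is not optimal.

No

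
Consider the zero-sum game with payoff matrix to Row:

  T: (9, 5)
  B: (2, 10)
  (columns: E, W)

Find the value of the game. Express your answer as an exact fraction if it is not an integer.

Row minima: T → 5, B → 2; maximin = 5.
Column maxima: E → 9, W → 10; minimax = 9.
5 ≠ 9, so there is no saddle point; optimal play is mixed.
Let Row play T with probability p. Expected payoff against E: 9p + 2(1−p) = 7p + 2; against W: 5p + 10(1−p) = −5p + 10.
Setting these equal: 7p + 2 = −5p + 10 ⇒ 12p = 8 ⇒ p = 2/3, and the value is (7)·(2/3) + 2 = 20/3.
For Column: with q = P(E), equating T's and B's payoffs gives 4q + 5 = −8q + 10 ⇒ q = 5/12.

20/3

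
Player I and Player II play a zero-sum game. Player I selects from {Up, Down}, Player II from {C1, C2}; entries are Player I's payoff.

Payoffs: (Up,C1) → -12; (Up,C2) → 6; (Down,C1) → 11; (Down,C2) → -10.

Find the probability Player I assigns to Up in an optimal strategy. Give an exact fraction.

Row minima: Up → -12, Down → -10; maximin = -10.
Column maxima: C1 → 11, C2 → 6; minimax = 6.
-10 ≠ 6, so there is no saddle point; optimal play is mixed.
Let Player I play Up with probability p. Expected payoff against C1: (-12)p + 11(1−p) = −23p + 11; against C2: 6p + (-10)(1−p) = 16p − 10.
Setting these equal: −23p + 11 = 16p − 10 ⇒ −39p = -21 ⇒ p = 7/13, and the value is (-23)·(7/13) + 11 = -18/13.
For Player II: with q = P(C1), equating Up's and Down's payoffs gives −18q + 6 = 21q − 10 ⇒ q = 16/39.

7/13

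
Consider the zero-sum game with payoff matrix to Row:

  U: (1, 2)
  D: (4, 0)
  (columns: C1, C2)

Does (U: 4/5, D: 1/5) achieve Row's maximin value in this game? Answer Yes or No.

Against C1 this mix gives (4/5)·1 + (1/5)·4 = 8/5.
Against C2 this mix gives (4/5)·2 + (1/5)·0 = 8/5.
All of Column's active replies (C1, C2) yield 8/5, and no column does worse for Row. The mix makes Column indifferent and guarantees 8/5, so it is optimal.

Yes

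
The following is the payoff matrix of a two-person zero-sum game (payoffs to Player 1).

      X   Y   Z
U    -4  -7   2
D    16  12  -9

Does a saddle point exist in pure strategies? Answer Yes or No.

Row minima: U → -7, D → -9; maximin = -7.
Column maxima: X → 16, Y → 12, Z → 2; minimax = 2.
-7 ≠ 2, so no pure-strategy equilibrium exists.

No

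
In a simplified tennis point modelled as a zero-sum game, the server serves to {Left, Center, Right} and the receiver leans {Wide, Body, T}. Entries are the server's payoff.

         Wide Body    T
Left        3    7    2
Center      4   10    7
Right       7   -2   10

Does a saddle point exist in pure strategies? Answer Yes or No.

No

Row minima: Left → 2, Center → 4, Right → -2; maximin = 4.
Column maxima: Wide → 7, Body → 10, T → 10; minimax = 7.
4 ≠ 7, so no pure-strategy equilibrium exists.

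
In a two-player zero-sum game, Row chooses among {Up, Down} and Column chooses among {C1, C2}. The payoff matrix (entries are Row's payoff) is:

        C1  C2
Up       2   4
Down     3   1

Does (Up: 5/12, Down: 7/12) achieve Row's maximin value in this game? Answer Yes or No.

Against C1 this mix gives (5/12)·2 + (7/12)·3 = 31/12.
Against C2 this mix gives (5/12)·4 + (7/12)·1 = 9/4.
Column will play C2, holding Row to 9/4. Shifting weight toward the row that does better against C2 would raise this floor (the equalizing mix achieves 5/2 against both C2 and C1), so the proposed strategy is not optimal.

No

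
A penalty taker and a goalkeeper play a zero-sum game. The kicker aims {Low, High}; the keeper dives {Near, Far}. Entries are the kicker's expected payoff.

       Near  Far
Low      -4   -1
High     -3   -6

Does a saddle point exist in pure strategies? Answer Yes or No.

No

Row minima: Low → -4, High → -6; maximin = -4.
Column maxima: Near → -3, Far → -1; minimax = -3.
-4 ≠ -3, so no pure-strategy equilibrium exists.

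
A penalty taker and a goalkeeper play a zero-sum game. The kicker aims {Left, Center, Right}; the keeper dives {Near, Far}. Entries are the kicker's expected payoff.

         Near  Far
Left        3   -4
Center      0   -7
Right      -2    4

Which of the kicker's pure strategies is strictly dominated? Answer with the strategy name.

Left gives a strictly higher payoff than Center against every column: 3 > 0, -4 > -7.
So Center is strictly dominated and the kicker never plays it.

Center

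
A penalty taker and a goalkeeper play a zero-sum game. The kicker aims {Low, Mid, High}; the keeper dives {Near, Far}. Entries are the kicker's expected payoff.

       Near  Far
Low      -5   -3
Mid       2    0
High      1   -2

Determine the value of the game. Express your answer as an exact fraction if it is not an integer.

Row minima: Low → -5, Mid → 0, High → -2; maximin = 0.
Column maxima: Near → 2, Far → 0; minimax = 0.
Since maximin = minimax = 0, there is a saddle point and the value is 0.

0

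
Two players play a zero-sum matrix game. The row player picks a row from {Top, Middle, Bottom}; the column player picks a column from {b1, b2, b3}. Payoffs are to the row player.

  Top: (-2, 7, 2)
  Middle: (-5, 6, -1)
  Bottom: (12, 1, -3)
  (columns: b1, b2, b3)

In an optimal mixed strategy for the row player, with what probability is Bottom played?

Row minima: Top → -2, Middle → -5, Bottom → -3; maximin = -2.
Column maxima: b1 → 12, b2 → 7, b3 → 2; minimax = 2.
-2 ≠ 2, so there is no saddle point; optimal play is mixed.
Middle is strictly dominated by Top, so the row player never plays it.
b2 is strictly dominated by b3 (it gives the row player strictly more in every row), so the column player never plays it.
On the remaining 2×2 (Top, Bottom vs b1, b3):
Let the row player play Top with probability p. Expected payoff against b1: (-2)p + 12(1−p) = −14p + 12; against b3: 2p + (-3)(1−p) = 5p − 3.
Setting these equal: −14p + 12 = 5p − 3 ⇒ −19p = -15 ⇒ p = 15/19, and the value is (-14)·(15/19) + 12 = 18/19.
For the column player: with q = P(b1), equating Top's and Bottom's payoffs gives −4q + 2 = 15q − 3 ⇒ q = 5/19.

4/19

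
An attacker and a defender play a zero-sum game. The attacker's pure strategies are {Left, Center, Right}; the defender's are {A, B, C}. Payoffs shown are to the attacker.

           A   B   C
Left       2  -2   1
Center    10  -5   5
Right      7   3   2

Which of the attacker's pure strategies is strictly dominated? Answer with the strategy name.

Right gives a strictly higher payoff than Left against every column: 7 > 2, 3 > -2, 2 > 1.
So Left is strictly dominated and the attacker never plays it.

Left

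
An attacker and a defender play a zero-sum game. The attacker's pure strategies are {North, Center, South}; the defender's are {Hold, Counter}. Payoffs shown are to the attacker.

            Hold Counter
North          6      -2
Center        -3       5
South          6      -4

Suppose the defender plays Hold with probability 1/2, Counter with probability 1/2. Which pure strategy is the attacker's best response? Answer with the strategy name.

Expected payoff of North: (1/2)·6 + (1/2)·(-2) = 2.
Expected payoff of Center: (1/2)·(-3) + (1/2)·5 = 1.
Expected payoff of South: (1/2)·6 + (1/2)·(-4) = 1.
The largest is 2, so the attacker's best response is North.

North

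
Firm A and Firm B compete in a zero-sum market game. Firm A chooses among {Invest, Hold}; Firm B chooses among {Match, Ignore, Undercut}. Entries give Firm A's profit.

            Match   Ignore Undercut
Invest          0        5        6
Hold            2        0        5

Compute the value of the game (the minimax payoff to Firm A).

Row minima: Invest → 0, Hold → 0; maximin = 0.
Column maxima: Match → 2, Ignore → 5, Undercut → 6; minimax = 2.
0 ≠ 2, so there is no saddle point; optimal play is mixed.
Undercut is strictly dominated by Match (it gives Firm A strictly more in every row), so Firm B never plays it.
On the remaining 2×2 (Invest, Hold vs Match, Ignore):
Let Firm A play Invest with probability p. Expected payoff against Match: 0p + 2(1−p) = −2p + 2; against Ignore: 5p + 0(1−p) = 5p.
Setting these equal: −2p + 2 = 5p ⇒ −7p = -2 ⇒ p = 2/7, and the value is (-2)·(2/7) + 2 = 10/7.
For Firm B: with q = P(Match), equating Invest's and Hold's payoffs gives −5q + 5 = 2q ⇒ q = 5/7.

10/7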